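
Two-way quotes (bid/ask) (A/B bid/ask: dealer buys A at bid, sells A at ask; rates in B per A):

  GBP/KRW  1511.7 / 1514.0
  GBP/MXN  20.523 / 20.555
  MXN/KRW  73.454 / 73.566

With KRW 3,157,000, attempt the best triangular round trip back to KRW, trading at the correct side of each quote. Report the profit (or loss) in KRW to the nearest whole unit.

Net result: KRW -938 (no profitable arbitrage after spreads)

Best loop KRW → MXN → GBP → KRW:
KRW 3,157,000 ÷ 73.566 (buy MXN at ask) = MXN 42,913.85
MXN 42,913.85 ÷ 20.555 (buy GBP at ask) = GBP 2,087.76
GBP 2,087.76 × 1511.7 (sell GBP at bid) = KRW 3,156,062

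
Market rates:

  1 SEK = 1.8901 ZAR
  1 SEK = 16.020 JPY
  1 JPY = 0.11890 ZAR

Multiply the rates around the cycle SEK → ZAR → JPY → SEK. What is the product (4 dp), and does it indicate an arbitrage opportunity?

Around SEK → ZAR → JPY → SEK: 1 × 1.8901 ÷ 0.11890 ÷ 16.020 = 0.992294
Product < 1; profitable direction is SEK → JPY → ZAR → SEK.

0.9923 (arbitrage exists)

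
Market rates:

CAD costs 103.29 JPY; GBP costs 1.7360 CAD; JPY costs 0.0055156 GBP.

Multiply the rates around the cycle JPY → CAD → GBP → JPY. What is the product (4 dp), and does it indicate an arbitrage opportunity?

Around JPY → CAD → GBP → JPY: 1 ÷ 103.29 ÷ 1.7360 ÷ 0.0055156 = 1.011112
Product > 1; profitable direction is JPY → CAD → GBP → JPY.

1.0111 (arbitrage exists)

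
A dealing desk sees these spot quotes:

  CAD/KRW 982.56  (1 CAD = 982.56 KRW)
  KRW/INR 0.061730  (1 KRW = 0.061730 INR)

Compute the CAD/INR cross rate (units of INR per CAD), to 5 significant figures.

CAD/INR = 60.653

1 CAD × 982.56 = 982.56 KRW
982.56 KRW × 0.061730 = 60.6534 INR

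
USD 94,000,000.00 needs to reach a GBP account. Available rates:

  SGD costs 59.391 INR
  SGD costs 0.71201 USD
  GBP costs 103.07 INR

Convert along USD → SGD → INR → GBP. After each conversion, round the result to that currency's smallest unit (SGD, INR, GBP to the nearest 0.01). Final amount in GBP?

GBP 76,072,926.22

USD 94,000,000.00 ÷ 0.71201 = SGD 132,020,617.69
SGD 132,020,617.69 × 59.391 = INR 7,840,836,505.23
INR 7,840,836,505.23 ÷ 103.07 = GBP 76,072,926.22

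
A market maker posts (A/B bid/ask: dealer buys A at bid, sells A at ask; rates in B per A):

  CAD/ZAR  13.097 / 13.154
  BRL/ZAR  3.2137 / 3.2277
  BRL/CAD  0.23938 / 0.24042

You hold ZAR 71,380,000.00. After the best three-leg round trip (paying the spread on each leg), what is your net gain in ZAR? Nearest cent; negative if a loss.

Best loop ZAR → CAD → BRL → ZAR:
ZAR 71,380,000.00 ÷ 13.154 (buy CAD at ask) = CAD 5,426,486.24
CAD 5,426,486.24 ÷ 0.24042 (buy BRL at ask) = BRL 22,570,860.33
BRL 22,570,860.33 × 3.2137 (sell BRL at bid) = ZAR 72,535,973.83

Net profit: ZAR 1,155,973.83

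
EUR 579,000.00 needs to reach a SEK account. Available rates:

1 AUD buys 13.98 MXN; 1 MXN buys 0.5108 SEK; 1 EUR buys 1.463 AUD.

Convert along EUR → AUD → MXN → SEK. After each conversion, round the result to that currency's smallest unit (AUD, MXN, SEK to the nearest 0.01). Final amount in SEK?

SEK 6,048,963.30

EUR 579,000.00 × 1.463 = AUD 847,077.00
AUD 847,077.00 × 13.98 = MXN 11,842,136.46
MXN 11,842,136.46 × 0.5108 = SEK 6,048,963.30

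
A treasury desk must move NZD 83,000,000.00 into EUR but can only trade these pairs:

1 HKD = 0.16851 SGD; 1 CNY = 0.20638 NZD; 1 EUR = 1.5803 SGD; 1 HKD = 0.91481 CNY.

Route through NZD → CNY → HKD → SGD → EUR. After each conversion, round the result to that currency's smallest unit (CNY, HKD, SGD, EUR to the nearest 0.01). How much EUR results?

EUR 46,877,637.83

NZD 83,000,000.00 ÷ 0.20638 = CNY 402,170,752.98
CNY 402,170,752.98 ÷ 0.91481 = HKD 439,622,165.24
HKD 439,622,165.24 × 0.16851 = SGD 74,080,731.06
SGD 74,080,731.06 ÷ 1.5803 = EUR 46,877,637.83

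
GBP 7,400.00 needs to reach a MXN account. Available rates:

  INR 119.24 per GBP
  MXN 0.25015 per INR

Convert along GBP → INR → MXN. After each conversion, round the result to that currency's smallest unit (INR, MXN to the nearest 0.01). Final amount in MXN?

GBP 7,400.00 × 119.24 = INR 882,376.00
INR 882,376.00 × 0.25015 = MXN 220,726.36

MXN 220,726.36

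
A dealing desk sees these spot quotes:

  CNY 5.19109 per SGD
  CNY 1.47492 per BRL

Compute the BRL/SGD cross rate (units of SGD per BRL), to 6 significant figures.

BRL/SGD = 0.284125

1 BRL × 1.47492 = 1.47492 CNY
1.47492 CNY ÷ 5.19109 = 0.284125 SGD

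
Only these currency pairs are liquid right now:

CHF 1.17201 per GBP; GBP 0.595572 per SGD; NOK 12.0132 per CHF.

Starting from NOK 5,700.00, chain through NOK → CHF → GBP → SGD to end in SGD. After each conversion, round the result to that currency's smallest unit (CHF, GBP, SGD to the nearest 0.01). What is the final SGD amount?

NOK 5,700.00 ÷ 12.0132 = CHF 474.48
CHF 474.48 ÷ 1.17201 = GBP 404.84
GBP 404.84 ÷ 0.595572 = SGD 679.75

SGD 679.75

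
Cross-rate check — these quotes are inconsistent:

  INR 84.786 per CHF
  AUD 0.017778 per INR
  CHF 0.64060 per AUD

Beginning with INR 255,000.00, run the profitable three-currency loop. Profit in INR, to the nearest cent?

Profit: INR 9,086.50

Profitable loop is INR → CHF → AUD → INR:
INR 255,000.00 ÷ 84.786 = CHF 3,007.57
CHF 3,007.57 ÷ 0.64060 = AUD 4,694.93
AUD 4,694.93 ÷ 0.017778 = INR 264,086.50
Profit = INR 264,086.50 − INR 255,000.00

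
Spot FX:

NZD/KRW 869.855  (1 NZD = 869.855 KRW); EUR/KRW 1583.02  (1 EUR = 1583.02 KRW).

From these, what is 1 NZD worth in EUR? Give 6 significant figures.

1 NZD × 869.855 = 869.855 KRW
869.855 KRW ÷ 1583.02 = 0.549491 EUR

NZD/EUR = 0.549491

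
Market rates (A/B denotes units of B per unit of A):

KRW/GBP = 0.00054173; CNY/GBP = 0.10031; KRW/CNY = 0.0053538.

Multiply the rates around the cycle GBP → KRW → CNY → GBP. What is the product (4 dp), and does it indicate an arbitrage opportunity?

Around GBP → KRW → CNY → GBP: 1 ÷ 0.00054173 × 0.0053538 × 0.10031 = 0.991342
Product < 1; profitable direction is GBP → CNY → KRW → GBP.

0.9913 (arbitrage exists)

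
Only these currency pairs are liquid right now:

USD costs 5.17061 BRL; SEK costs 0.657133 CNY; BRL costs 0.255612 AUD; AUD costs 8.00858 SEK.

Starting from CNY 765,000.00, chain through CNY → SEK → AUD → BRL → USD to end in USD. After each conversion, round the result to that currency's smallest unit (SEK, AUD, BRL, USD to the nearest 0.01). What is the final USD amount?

CNY 765,000.00 ÷ 0.657133 = SEK 1,164,147.90
SEK 1,164,147.90 ÷ 8.00858 = AUD 145,362.59
AUD 145,362.59 ÷ 0.255612 = BRL 568,684.53
BRL 568,684.53 ÷ 5.17061 = USD 109,984.03

USD 109,984.03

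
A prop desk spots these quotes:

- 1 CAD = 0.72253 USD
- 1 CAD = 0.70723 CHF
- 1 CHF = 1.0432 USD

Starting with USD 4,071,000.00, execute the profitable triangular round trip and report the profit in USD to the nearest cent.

Profit: USD 85,937.28

Profitable loop is USD → CAD → CHF → USD:
USD 4,071,000.00 ÷ 0.72253 = CAD 5,634,368.12
CAD 5,634,368.12 × 0.70723 = CHF 3,984,794.17
CHF 3,984,794.17 × 1.0432 = USD 4,156,937.28
Profit = USD 4,156,937.28 − USD 4,071,000.00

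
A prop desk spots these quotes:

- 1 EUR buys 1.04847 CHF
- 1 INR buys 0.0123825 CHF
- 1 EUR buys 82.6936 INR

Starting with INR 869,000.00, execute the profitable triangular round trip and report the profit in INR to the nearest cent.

Profitable loop is INR → EUR → CHF → INR:
INR 869,000.00 ÷ 82.6936 = EUR 10,508.67
EUR 10,508.67 × 1.04847 = CHF 11,018.03
CHF 11,018.03 ÷ 0.0123825 = INR 889,806.45
Profit = INR 889,806.45 − INR 869,000.00

Profit: INR 20,806.45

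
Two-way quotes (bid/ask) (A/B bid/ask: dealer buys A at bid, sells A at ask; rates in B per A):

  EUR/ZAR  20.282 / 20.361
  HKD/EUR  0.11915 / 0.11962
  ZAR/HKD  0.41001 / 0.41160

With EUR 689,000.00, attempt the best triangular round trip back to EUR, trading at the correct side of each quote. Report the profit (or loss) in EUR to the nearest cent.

Best loop EUR → HKD → ZAR → EUR:
EUR 689,000.00 ÷ 0.11962 (buy HKD at ask) = HKD 5,759,906.37
HKD 5,759,906.37 ÷ 0.41160 (buy ZAR at ask) = ZAR 13,993,941.62
ZAR 13,993,941.62 ÷ 20.361 (buy EUR at ask) = EUR 687,291.47

Net result: EUR -1,708.53 (no profitable arbitrage after spreads)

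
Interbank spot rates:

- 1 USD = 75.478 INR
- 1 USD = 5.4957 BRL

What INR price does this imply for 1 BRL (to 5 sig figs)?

BRL/INR = 13.734

1 BRL ÷ 5.4957 = 0.18196 USD
0.18196 USD × 75.478 = 13.734 INR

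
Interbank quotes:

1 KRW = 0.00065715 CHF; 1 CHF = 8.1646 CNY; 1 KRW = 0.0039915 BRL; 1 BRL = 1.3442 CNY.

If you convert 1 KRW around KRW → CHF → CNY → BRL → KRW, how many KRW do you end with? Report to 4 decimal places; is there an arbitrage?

Around KRW → CHF → CNY → BRL → KRW: 1 × 0.00065715 × 8.1646 ÷ 1.3442 ÷ 0.0039915 = 0.999999
Product ≈ 1 (deviation 0.000%, within rounding noise).

1.0000 (no arbitrage)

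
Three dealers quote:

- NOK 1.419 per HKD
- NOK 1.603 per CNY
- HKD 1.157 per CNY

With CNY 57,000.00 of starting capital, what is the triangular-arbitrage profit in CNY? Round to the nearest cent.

Profit: CNY 1,379.06

Profitable loop is CNY → HKD → NOK → CNY:
CNY 57,000.00 × 1.157 = HKD 65,949.00
HKD 65,949.00 × 1.419 = NOK 93,581.63
NOK 93,581.63 ÷ 1.603 = CNY 58,379.06
Profit = CNY 58,379.06 − CNY 57,000.00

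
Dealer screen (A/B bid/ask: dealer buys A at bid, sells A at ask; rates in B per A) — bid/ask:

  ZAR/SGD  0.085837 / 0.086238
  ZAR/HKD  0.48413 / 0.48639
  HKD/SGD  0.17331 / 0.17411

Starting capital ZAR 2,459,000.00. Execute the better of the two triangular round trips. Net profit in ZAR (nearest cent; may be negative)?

Net profit: ZAR 33,439.97

Best loop ZAR → SGD → HKD → ZAR:
ZAR 2,459,000.00 × 0.085837 (sell ZAR at bid) = SGD 211,073.18
SGD 211,073.18 ÷ 0.17411 (buy HKD at ask) = HKD 1,212,297.87
HKD 1,212,297.87 ÷ 0.48639 (buy ZAR at ask) = ZAR 2,492,439.97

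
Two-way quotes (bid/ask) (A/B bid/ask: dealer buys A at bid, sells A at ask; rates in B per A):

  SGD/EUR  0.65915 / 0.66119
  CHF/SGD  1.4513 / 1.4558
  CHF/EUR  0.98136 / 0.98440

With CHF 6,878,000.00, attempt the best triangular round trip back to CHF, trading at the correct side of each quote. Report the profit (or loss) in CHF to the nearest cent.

Best loop CHF → EUR → SGD → CHF:
CHF 6,878,000.00 × 0.98136 (sell CHF at bid) = EUR 6,749,794.08
EUR 6,749,794.08 ÷ 0.66119 (buy SGD at ask) = SGD 10,208,554.39
SGD 10,208,554.39 ÷ 1.4558 (buy CHF at ask) = CHF 7,012,333.01

Net profit: CHF 134,333.01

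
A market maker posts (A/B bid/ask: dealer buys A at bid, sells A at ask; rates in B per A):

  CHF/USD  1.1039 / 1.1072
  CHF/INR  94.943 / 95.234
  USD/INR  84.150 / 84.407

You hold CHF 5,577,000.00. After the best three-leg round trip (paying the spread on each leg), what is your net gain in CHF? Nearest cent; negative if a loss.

Best loop CHF → INR → USD → CHF:
CHF 5,577,000.00 × 94.943 (sell CHF at bid) = INR 529,497,111.00
INR 529,497,111.00 ÷ 84.407 (buy USD at ask) = USD 6,273,142.17
USD 6,273,142.17 ÷ 1.1072 (buy CHF at ask) = CHF 5,665,771.47

Net profit: CHF 88,771.47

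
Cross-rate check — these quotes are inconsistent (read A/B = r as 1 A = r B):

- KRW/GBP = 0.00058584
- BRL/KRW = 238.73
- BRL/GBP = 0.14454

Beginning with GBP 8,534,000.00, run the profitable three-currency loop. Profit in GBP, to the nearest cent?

Profit: GBP 285,717.40

Profitable loop is GBP → KRW → BRL → GBP:
GBP 8,534,000.00 ÷ 0.00058584 = KRW 14,567,117,302
KRW 14,567,117,302 ÷ 238.73 = BRL 61,019,215.44
BRL 61,019,215.44 × 0.14454 = GBP 8,819,717.40
Profit = GBP 8,819,717.40 − GBP 8,534,000.00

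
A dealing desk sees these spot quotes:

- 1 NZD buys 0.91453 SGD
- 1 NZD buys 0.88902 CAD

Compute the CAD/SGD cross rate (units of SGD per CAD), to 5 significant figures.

CAD/SGD = 1.0287

1 CAD ÷ 0.88902 = 1.12483 NZD
1.12483 NZD × 0.91453 = 1.02869 SGD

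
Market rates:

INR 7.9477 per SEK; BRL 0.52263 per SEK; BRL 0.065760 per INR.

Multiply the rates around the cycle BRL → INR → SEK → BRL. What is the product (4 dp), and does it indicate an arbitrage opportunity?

Around BRL → INR → SEK → BRL: 1 ÷ 0.065760 ÷ 7.9477 × 0.52263 = 0.999979
Product ≈ 1 (deviation 0.002%, within rounding noise).

1.0000 (no arbitrage)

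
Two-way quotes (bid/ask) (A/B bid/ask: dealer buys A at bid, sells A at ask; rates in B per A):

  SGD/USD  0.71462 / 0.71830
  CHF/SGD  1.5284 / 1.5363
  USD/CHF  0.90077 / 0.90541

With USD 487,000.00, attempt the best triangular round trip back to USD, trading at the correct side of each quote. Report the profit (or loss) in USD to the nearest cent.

Best loop USD → SGD → CHF → USD:
USD 487,000.00 ÷ 0.71830 (buy SGD at ask) = SGD 677,989.70
SGD 677,989.70 ÷ 1.5363 (buy CHF at ask) = CHF 441,313.35
CHF 441,313.35 ÷ 0.90541 (buy USD at ask) = USD 487,418.24

Net profit: USD 418.24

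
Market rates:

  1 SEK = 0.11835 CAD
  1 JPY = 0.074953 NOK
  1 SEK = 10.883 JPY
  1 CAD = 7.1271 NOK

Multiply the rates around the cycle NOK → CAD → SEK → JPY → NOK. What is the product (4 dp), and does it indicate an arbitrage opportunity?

0.9671 (arbitrage exists)

Around NOK → CAD → SEK → JPY → NOK: 1 ÷ 7.1271 ÷ 0.11835 × 10.883 × 0.074953 = 0.967067
Product < 1; profitable direction is NOK → JPY → SEK → CAD → NOK.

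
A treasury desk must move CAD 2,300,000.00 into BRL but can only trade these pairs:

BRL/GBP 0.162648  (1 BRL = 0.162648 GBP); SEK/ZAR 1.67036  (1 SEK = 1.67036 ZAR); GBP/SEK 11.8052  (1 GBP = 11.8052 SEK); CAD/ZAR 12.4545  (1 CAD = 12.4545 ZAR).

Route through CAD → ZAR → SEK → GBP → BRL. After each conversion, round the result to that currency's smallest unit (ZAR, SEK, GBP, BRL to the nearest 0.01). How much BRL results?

CAD 2,300,000.00 × 12.4545 = ZAR 28,645,350.00
ZAR 28,645,350.00 ÷ 1.67036 = SEK 17,149,207.36
SEK 17,149,207.36 ÷ 11.8052 = GBP 1,452,682.49
GBP 1,452,682.49 ÷ 0.162648 = BRL 8,931,450.06

BRL 8,931,450.06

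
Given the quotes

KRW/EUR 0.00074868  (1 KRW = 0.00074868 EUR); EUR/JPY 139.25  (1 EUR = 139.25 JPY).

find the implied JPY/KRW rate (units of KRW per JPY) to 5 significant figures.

1 JPY ÷ 139.25 = 0.00718133 EUR
0.00718133 EUR ÷ 0.00074868 = 9.59199 KRW

JPY/KRW = 9.5920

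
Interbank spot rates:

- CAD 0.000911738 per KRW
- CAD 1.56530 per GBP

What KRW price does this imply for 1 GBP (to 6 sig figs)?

1 GBP × 1.56530 = 1.5653 CAD
1.5653 CAD ÷ 0.000911738 = 1716.83 KRW

GBP/KRW = 1716.83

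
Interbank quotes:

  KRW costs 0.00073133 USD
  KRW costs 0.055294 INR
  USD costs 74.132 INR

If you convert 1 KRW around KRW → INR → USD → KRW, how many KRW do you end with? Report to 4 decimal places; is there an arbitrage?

1.0199 (arbitrage exists)

Around KRW → INR → USD → KRW: 1 × 0.055294 ÷ 74.132 ÷ 0.00073133 = 1.019903
Product > 1; profitable direction is KRW → INR → USD → KRW.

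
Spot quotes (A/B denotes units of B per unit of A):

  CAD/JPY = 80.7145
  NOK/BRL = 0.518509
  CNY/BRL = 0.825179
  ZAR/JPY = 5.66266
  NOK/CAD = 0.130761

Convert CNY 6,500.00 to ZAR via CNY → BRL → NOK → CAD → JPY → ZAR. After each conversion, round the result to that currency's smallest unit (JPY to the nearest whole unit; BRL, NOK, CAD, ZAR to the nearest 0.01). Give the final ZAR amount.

CNY 6,500.00 × 0.825179 = BRL 5,363.66
BRL 5,363.66 ÷ 0.518509 = NOK 10,344.39
NOK 10,344.39 × 0.130761 = CAD 1,352.64
CAD 1,352.64 × 80.7145 = JPY 109,178
JPY 109,178 ÷ 5.66266 = ZAR 19,280.34

ZAR 19,280.34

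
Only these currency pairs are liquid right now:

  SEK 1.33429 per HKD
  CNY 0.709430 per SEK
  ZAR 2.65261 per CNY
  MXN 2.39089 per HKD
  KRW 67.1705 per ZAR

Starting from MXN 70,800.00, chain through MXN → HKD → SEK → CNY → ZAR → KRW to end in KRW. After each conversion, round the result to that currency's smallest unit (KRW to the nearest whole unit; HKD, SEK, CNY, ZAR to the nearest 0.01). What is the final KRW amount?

KRW 4,994,423

MXN 70,800.00 ÷ 2.39089 = HKD 29,612.40
HKD 29,612.40 × 1.33429 = SEK 39,511.53
SEK 39,511.53 × 0.709430 = CNY 28,030.66
CNY 28,030.66 × 2.65261 = ZAR 74,354.41
ZAR 74,354.41 × 67.1705 = KRW 4,994,423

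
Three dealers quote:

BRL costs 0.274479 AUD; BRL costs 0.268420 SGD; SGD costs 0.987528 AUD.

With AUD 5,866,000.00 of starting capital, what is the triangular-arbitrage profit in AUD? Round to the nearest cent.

Profitable loop is AUD → SGD → BRL → AUD:
AUD 5,866,000.00 ÷ 0.987528 = SGD 5,940,084.74
SGD 5,940,084.74 ÷ 0.268420 = BRL 22,129,814.23
BRL 22,129,814.23 × 0.274479 = AUD 6,074,169.28
Profit = AUD 6,074,169.28 − AUD 5,866,000.00

Profit: AUD 208,169.28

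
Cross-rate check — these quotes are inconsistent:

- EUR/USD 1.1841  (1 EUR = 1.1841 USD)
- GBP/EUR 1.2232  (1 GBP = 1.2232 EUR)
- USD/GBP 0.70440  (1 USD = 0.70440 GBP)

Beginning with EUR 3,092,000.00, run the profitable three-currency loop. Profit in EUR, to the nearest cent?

Profitable loop is EUR → USD → GBP → EUR:
EUR 3,092,000.00 × 1.1841 = USD 3,661,237.20
USD 3,661,237.20 × 0.70440 = GBP 2,578,975.48
GBP 2,578,975.48 × 1.2232 = EUR 3,154,602.81
Profit = EUR 3,154,602.81 − EUR 3,092,000.00

Profit: EUR 62,602.81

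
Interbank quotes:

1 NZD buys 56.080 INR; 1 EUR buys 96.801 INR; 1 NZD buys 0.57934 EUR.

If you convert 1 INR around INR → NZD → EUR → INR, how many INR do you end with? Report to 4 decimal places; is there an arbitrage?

Around INR → NZD → EUR → INR: 1 ÷ 56.080 × 0.57934 × 96.801 = 1.000012
Product ≈ 1 (deviation 0.001%, within rounding noise).

1.0000 (no arbitrage)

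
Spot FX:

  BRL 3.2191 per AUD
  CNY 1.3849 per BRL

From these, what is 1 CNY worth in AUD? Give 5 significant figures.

CNY/AUD = 0.22431

1 CNY ÷ 1.3849 = 0.722074 BRL
0.722074 BRL ÷ 3.2191 = 0.224309 AUD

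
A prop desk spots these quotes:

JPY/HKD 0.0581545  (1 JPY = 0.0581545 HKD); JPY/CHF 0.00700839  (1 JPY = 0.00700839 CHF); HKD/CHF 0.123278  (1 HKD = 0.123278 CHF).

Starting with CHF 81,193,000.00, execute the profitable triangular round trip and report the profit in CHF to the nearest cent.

Profitable loop is CHF → JPY → HKD → CHF:
CHF 81,193,000.00 ÷ 0.00700839 = JPY 11,585,114,413
JPY 11,585,114,413 × 0.0581545 = HKD 673,726,536.12
HKD 673,726,536.12 × 0.123278 = CHF 83,055,659.92
Profit = CHF 83,055,659.92 − CHF 81,193,000.00

Profit: CHF 1,862,659.92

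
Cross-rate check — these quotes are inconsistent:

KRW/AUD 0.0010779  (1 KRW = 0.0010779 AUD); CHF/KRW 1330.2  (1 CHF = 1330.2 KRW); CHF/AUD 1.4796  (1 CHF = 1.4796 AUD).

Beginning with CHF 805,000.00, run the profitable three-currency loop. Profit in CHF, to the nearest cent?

Profit: CHF 25,701.10

Profitable loop is CHF → AUD → KRW → CHF:
CHF 805,000.00 × 1.4796 = AUD 1,191,078.00
AUD 1,191,078.00 ÷ 0.0010779 = KRW 1,104,998,608
KRW 1,104,998,608 ÷ 1330.2 = CHF 830,701.10
Profit = CHF 830,701.10 − CHF 805,000.00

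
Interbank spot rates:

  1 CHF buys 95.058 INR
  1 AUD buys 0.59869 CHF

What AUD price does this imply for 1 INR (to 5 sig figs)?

1 INR ÷ 95.058 = 0.0105199 CHF
0.0105199 CHF ÷ 0.59869 = 0.0175715 AUD

INR/AUD = 0.017572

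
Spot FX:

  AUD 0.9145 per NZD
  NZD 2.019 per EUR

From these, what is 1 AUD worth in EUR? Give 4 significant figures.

1 AUD ÷ 0.9145 = 1.09349 NZD
1.09349 NZD ÷ 2.019 = 0.541602 EUR

AUD/EUR = 0.5416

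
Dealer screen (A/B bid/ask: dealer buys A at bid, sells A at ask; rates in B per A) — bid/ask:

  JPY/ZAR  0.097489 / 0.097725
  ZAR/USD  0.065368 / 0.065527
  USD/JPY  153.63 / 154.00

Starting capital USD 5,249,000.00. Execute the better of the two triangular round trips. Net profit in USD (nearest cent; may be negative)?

Net profit: USD 73,674.25

Best loop USD → ZAR → JPY → USD:
USD 5,249,000.00 ÷ 0.065527 (buy ZAR at ask) = ZAR 80,104,384.45
ZAR 80,104,384.45 ÷ 0.097725 (buy JPY at ask) = JPY 819,691,834
JPY 819,691,834 ÷ 154.00 (buy USD at ask) = USD 5,322,674.25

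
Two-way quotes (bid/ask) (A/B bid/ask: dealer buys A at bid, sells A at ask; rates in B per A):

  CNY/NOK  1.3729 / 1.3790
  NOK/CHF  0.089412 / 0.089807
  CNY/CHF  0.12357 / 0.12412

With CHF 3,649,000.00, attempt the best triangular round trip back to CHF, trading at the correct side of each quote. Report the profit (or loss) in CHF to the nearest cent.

Net result: CHF -8,068.95 (no profitable arbitrage after spreads)

Best loop CHF → NOK → CNY → CHF:
CHF 3,649,000.00 ÷ 0.089807 (buy NOK at ask) = NOK 40,631,576.60
NOK 40,631,576.60 ÷ 1.3790 (buy CNY at ask) = CNY 29,464,522.55
CNY 29,464,522.55 × 0.12357 (sell CNY at bid) = CHF 3,640,931.05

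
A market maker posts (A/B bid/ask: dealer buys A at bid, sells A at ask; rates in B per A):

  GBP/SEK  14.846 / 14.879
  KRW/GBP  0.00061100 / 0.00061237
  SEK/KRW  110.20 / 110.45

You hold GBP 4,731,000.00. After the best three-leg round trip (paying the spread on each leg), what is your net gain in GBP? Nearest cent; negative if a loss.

Best loop GBP → SEK → KRW → GBP:
GBP 4,731,000.00 × 14.846 (sell GBP at bid) = SEK 70,236,426.00
SEK 70,236,426.00 × 110.20 (sell SEK at bid) = KRW 7,740,054,145
KRW 7,740,054,145 × 0.00061100 (sell KRW at bid) = GBP 4,729,173.08

Net result: GBP -1,826.92 (no profitable arbitrage after spreads)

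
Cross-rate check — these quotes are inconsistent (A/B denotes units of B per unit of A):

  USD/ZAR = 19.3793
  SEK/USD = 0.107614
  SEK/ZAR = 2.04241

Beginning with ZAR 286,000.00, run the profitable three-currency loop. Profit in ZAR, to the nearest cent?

Profit: ZAR 6,031.68

Profitable loop is ZAR → SEK → USD → ZAR:
ZAR 286,000.00 ÷ 2.04241 = SEK 140,030.65
SEK 140,030.65 × 0.107614 = USD 15,069.26
USD 15,069.26 × 19.3793 = ZAR 292,031.68
Profit = ZAR 292,031.68 − ZAR 286,000.00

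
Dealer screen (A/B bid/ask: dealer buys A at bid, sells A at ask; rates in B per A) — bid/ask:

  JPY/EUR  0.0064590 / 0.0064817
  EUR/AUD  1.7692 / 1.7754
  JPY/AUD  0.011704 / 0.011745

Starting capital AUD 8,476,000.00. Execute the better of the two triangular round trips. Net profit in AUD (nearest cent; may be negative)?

Best loop AUD → EUR → JPY → AUD:
AUD 8,476,000.00 ÷ 1.7754 (buy EUR at ask) = EUR 4,774,135.41
EUR 4,774,135.41 ÷ 0.0064817 (buy JPY at ask) = JPY 736,556,059
JPY 736,556,059 × 0.011704 (sell JPY at bid) = AUD 8,620,652.11

Net profit: AUD 144,652.11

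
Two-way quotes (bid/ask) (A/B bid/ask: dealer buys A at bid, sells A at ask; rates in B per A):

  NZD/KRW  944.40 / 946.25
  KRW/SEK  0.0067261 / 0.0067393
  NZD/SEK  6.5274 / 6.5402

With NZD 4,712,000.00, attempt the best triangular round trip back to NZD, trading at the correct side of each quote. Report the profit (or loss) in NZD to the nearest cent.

Best loop NZD → SEK → KRW → NZD:
NZD 4,712,000.00 × 6.5274 (sell NZD at bid) = SEK 30,757,108.80
SEK 30,757,108.80 ÷ 0.0067393 (buy KRW at ask) = KRW 4,563,843,248
KRW 4,563,843,248 ÷ 946.25 (buy NZD at ask) = NZD 4,823,084.01

Net profit: NZD 111,084.01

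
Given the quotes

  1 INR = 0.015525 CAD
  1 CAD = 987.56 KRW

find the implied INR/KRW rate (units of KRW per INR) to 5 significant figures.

1 INR × 0.015525 = 0.015525 CAD
0.015525 CAD × 987.56 = 15.3319 KRW

INR/KRW = 15.332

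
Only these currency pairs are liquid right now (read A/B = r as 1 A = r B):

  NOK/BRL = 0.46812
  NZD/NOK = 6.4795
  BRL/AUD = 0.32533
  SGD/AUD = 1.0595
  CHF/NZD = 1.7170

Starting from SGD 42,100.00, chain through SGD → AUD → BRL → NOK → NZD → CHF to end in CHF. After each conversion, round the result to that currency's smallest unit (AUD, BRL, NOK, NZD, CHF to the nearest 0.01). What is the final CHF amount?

SGD 42,100.00 × 1.0595 = AUD 44,604.95
AUD 44,604.95 ÷ 0.32533 = BRL 137,106.78
BRL 137,106.78 ÷ 0.46812 = NOK 292,888.11
NOK 292,888.11 ÷ 6.4795 = NZD 45,202.27
NZD 45,202.27 ÷ 1.7170 = CHF 26,326.31

CHF 26,326.31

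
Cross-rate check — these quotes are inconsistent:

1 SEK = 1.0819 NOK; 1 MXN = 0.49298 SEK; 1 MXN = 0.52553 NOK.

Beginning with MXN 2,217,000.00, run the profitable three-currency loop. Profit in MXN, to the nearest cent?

Profit: MXN 33,010.79

Profitable loop is MXN → SEK → NOK → MXN:
MXN 2,217,000.00 × 0.49298 = SEK 1,092,936.66
SEK 1,092,936.66 × 1.0819 = NOK 1,182,448.17
NOK 1,182,448.17 ÷ 0.52553 = MXN 2,250,010.79
Profit = MXN 2,250,010.79 − MXN 2,217,000.00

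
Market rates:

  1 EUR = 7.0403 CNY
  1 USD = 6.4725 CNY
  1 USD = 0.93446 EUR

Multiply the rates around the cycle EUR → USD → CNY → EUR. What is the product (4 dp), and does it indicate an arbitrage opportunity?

0.9838 (arbitrage exists)

Around EUR → USD → CNY → EUR: 1 ÷ 0.93446 × 6.4725 ÷ 7.0403 = 0.983830
Product < 1; profitable direction is EUR → CNY → USD → EUR.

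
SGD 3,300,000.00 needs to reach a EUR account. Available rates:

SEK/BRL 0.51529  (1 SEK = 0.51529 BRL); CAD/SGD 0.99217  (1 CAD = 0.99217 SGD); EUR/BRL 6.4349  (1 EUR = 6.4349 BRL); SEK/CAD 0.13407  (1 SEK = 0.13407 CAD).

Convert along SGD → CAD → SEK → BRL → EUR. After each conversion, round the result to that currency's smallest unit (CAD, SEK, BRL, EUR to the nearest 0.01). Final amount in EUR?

SGD 3,300,000.00 ÷ 0.99217 = CAD 3,326,042.92
CAD 3,326,042.92 ÷ 0.13407 = SEK 24,808,256.28
SEK 24,808,256.28 × 0.51529 = BRL 12,783,446.38
BRL 12,783,446.38 ÷ 6.4349 = EUR 1,986,580.43

EUR 1,986,580.43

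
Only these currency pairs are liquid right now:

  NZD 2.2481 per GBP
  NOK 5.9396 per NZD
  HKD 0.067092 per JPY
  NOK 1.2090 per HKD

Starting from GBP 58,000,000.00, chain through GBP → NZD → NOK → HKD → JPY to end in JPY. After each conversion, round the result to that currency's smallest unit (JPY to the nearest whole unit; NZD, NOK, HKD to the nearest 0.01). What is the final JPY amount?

GBP 58,000,000.00 × 2.2481 = NZD 130,389,800.00
NZD 130,389,800.00 × 5.9396 = NOK 774,463,256.08
NOK 774,463,256.08 ÷ 1.2090 = HKD 640,581,684.10
HKD 640,581,684.10 ÷ 0.067092 = JPY 9,547,810,232

JPY 9,547,810,232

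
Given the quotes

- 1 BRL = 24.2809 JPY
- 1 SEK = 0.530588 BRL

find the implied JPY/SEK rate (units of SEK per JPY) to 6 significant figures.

1 JPY ÷ 24.2809 = 0.0411846 BRL
0.0411846 BRL ÷ 0.530588 = 0.0776207 SEK

JPY/SEK = 0.0776207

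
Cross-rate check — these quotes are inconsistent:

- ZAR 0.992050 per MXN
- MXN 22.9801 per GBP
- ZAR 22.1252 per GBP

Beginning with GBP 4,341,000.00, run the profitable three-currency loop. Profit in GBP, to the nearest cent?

Profitable loop is GBP → MXN → ZAR → GBP:
GBP 4,341,000.00 × 22.9801 = MXN 99,756,614.10
MXN 99,756,614.10 × 0.992050 = ZAR 98,963,549.02
ZAR 98,963,549.02 ÷ 22.1252 = GBP 4,472,888.34
Profit = GBP 4,472,888.34 − GBP 4,341,000.00

Profit: GBP 131,888.34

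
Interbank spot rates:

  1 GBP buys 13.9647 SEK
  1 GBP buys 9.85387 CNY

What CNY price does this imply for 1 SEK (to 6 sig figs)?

1 SEK ÷ 13.9647 = 0.0716091 GBP
0.0716091 GBP × 9.85387 = 0.705627 CNY

SEK/CNY = 0.705627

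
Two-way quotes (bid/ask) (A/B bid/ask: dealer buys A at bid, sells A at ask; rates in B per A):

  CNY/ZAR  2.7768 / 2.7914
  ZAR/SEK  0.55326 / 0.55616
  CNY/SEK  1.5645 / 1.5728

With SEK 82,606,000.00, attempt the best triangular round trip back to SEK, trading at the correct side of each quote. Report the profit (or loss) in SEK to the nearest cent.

Best loop SEK → ZAR → CNY → SEK:
SEK 82,606,000.00 ÷ 0.55616 (buy ZAR at ask) = ZAR 148,529,200.23
ZAR 148,529,200.23 ÷ 2.7914 (buy CNY at ask) = CNY 53,209,572.34
CNY 53,209,572.34 × 1.5645 (sell CNY at bid) = SEK 83,246,375.93

Net profit: SEK 640,375.93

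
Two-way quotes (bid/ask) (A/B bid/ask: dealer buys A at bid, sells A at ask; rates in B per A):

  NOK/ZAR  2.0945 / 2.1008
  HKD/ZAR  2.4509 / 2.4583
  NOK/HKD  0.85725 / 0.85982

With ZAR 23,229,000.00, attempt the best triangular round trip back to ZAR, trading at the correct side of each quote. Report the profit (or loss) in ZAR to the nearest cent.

Net profit: ZAR 2,587.67

Best loop ZAR → NOK → HKD → ZAR:
ZAR 23,229,000.00 ÷ 2.1008 (buy NOK at ask) = NOK 11,057,216.30
NOK 11,057,216.30 × 0.85725 (sell NOK at bid) = HKD 9,478,798.67
HKD 9,478,798.67 × 2.4509 (sell HKD at bid) = ZAR 23,231,587.67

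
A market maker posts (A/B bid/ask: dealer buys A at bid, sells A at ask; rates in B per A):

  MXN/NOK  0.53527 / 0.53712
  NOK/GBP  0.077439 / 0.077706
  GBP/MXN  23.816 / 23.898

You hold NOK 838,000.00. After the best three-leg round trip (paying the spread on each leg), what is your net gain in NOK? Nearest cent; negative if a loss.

Net profit: NOK 2,149.52

Best loop NOK → MXN → GBP → NOK:
NOK 838,000.00 ÷ 0.53712 (buy MXN at ask) = MXN 1,560,172.77
MXN 1,560,172.77 ÷ 23.898 (buy GBP at ask) = GBP 65,284.66
GBP 65,284.66 ÷ 0.077706 (buy NOK at ask) = NOK 840,149.52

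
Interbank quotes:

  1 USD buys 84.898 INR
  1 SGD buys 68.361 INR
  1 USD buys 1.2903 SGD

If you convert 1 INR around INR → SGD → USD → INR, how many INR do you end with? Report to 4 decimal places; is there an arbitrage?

0.9625 (arbitrage exists)

Around INR → SGD → USD → INR: 1 ÷ 68.361 ÷ 1.2903 × 84.898 = 0.962495
Product < 1; profitable direction is INR → USD → SGD → INR.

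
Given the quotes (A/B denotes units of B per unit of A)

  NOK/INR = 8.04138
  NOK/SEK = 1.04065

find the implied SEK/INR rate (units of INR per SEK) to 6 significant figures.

SEK/INR = 7.72727

1 SEK ÷ 1.04065 = 0.960938 NOK
0.960938 NOK × 8.04138 = 7.72727 INR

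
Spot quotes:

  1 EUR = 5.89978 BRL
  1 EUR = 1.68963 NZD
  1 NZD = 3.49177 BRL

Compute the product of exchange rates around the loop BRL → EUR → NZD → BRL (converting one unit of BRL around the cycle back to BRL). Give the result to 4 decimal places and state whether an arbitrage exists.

Around BRL → EUR → NZD → BRL: 1 ÷ 5.89978 × 1.68963 × 3.49177 = 1.000003
Product ≈ 1 (deviation 0.000%, within rounding noise).

1.0000 (no arbitrage)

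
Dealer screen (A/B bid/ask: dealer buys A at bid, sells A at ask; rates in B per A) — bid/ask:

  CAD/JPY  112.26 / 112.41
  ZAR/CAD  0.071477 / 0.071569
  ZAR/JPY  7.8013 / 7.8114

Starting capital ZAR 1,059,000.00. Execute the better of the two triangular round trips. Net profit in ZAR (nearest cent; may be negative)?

Best loop ZAR → CAD → JPY → ZAR:
ZAR 1,059,000.00 × 0.071477 (sell ZAR at bid) = CAD 75,694.14
CAD 75,694.14 × 112.26 (sell CAD at bid) = JPY 8,497,424
JPY 8,497,424 ÷ 7.8114 (buy ZAR at ask) = ZAR 1,087,823.50

Net profit: ZAR 28,823.50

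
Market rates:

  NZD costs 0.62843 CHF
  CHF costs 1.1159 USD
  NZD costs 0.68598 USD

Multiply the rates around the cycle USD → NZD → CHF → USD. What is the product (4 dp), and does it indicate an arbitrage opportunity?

Around USD → NZD → CHF → USD: 1 ÷ 0.68598 × 0.62843 × 1.1159 = 1.022282
Product > 1; profitable direction is USD → NZD → CHF → USD.

1.0223 (arbitrage exists)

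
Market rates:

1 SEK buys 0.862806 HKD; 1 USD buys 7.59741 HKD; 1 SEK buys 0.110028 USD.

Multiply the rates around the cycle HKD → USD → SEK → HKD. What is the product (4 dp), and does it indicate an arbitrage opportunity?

1.0322 (arbitrage exists)

Around HKD → USD → SEK → HKD: 1 ÷ 7.59741 ÷ 0.110028 × 0.862806 = 1.032154
Product > 1; profitable direction is HKD → USD → SEK → HKD.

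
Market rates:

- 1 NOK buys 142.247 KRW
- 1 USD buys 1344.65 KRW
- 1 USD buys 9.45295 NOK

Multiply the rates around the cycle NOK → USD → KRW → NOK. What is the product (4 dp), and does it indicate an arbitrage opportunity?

Around NOK → USD → KRW → NOK: 1 ÷ 9.45295 × 1344.65 ÷ 142.247 = 0.999997
Product ≈ 1 (deviation 0.000%, within rounding noise).

1.0000 (no arbitrage)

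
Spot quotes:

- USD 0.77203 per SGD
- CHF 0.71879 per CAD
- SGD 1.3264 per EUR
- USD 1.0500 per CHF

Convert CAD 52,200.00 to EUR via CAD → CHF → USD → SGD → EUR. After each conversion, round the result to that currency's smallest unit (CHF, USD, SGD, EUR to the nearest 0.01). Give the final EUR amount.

EUR 38,472.74

CAD 52,200.00 × 0.71879 = CHF 37,520.84
CHF 37,520.84 × 1.0500 = USD 39,396.88
USD 39,396.88 ÷ 0.77203 = SGD 51,030.24
SGD 51,030.24 ÷ 1.3264 = EUR 38,472.74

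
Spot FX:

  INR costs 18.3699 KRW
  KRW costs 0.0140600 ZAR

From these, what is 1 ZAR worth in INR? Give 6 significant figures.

ZAR/INR = 3.87176

1 ZAR ÷ 0.0140600 = 71.1238 KRW
71.1238 KRW ÷ 18.3699 = 3.87176 INR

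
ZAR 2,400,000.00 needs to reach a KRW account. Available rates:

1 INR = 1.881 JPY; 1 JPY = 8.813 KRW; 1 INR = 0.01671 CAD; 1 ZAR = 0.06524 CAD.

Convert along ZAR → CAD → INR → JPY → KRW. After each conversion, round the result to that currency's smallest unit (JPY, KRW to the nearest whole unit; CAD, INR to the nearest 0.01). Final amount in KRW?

ZAR 2,400,000.00 × 0.06524 = CAD 156,576.00
CAD 156,576.00 ÷ 0.01671 = INR 9,370,197.49
INR 9,370,197.49 × 1.881 = JPY 17,625,341
JPY 17,625,341 × 8.813 = KRW 155,332,130

KRW 155,332,130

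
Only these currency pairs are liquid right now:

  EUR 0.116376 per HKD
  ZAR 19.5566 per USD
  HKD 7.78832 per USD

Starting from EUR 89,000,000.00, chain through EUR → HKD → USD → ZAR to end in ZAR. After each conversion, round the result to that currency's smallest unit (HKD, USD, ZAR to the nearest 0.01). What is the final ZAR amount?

EUR 89,000,000.00 ÷ 0.116376 = HKD 764,762,493.99
HKD 764,762,493.99 ÷ 7.78832 = USD 98,193,512.08
USD 98,193,512.08 × 19.5566 = ZAR 1,920,331,238.34

ZAR 1,920,331,238.34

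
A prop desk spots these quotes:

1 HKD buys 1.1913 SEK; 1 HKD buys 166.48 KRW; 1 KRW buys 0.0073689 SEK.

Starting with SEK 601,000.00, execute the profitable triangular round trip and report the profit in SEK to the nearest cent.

Profit: SEK 17,896.55

Profitable loop is SEK → HKD → KRW → SEK:
SEK 601,000.00 ÷ 1.1913 = HKD 504,490.89
HKD 504,490.89 × 166.48 = KRW 83,987,644
KRW 83,987,644 × 0.0073689 = SEK 618,896.55
Profit = SEK 618,896.55 − SEK 601,000.00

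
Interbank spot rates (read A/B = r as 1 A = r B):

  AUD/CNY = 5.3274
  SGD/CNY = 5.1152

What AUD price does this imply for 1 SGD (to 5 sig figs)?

SGD/AUD = 0.96017

1 SGD × 5.1152 = 5.1152 CNY
5.1152 CNY ÷ 5.3274 = 0.960168 AUD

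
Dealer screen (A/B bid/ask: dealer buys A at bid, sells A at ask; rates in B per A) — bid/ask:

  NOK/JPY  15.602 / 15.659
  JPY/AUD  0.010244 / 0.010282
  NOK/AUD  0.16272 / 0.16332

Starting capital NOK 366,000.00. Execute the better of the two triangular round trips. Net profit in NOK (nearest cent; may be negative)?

Net profit: NOK 3,896.65

Best loop NOK → AUD → JPY → NOK:
NOK 366,000.00 × 0.16272 (sell NOK at bid) = AUD 59,555.52
AUD 59,555.52 ÷ 0.010282 (buy JPY at ask) = JPY 5,792,212
JPY 5,792,212 ÷ 15.659 (buy NOK at ask) = NOK 369,896.65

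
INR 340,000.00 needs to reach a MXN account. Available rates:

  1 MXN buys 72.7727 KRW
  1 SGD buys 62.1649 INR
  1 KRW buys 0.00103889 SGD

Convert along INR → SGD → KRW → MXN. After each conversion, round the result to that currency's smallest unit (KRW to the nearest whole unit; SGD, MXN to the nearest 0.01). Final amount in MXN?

MXN 72,342.79

INR 340,000.00 ÷ 62.1649 = SGD 5,469.32
SGD 5,469.32 ÷ 0.00103889 = KRW 5,264,580
KRW 5,264,580 ÷ 72.7727 = MXN 72,342.79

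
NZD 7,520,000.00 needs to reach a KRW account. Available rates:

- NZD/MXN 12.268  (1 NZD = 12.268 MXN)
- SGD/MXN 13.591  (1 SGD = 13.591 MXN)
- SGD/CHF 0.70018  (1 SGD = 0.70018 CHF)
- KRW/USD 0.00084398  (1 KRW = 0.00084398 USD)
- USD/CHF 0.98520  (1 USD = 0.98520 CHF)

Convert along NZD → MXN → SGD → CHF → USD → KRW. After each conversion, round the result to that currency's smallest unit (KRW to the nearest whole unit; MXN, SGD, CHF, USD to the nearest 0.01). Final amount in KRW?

KRW 5,716,014,716

NZD 7,520,000.00 × 12.268 = MXN 92,255,360.00
MXN 92,255,360.00 ÷ 13.591 = SGD 6,787,974.39
SGD 6,787,974.39 × 0.70018 = CHF 4,752,803.91
CHF 4,752,803.91 ÷ 0.98520 = USD 4,824,202.10
USD 4,824,202.10 ÷ 0.00084398 = KRW 5,716,014,716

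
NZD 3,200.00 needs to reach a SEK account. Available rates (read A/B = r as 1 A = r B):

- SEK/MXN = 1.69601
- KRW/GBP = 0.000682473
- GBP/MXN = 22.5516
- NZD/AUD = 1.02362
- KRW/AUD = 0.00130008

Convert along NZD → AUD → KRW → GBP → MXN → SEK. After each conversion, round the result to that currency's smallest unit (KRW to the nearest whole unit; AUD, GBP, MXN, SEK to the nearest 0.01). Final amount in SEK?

SEK 22,864.08

NZD 3,200.00 × 1.02362 = AUD 3,275.58
AUD 3,275.58 ÷ 0.00130008 = KRW 2,519,522
KRW 2,519,522 × 0.000682473 = GBP 1,719.51
GBP 1,719.51 × 22.5516 = MXN 38,777.70
MXN 38,777.70 ÷ 1.69601 = SEK 22,864.08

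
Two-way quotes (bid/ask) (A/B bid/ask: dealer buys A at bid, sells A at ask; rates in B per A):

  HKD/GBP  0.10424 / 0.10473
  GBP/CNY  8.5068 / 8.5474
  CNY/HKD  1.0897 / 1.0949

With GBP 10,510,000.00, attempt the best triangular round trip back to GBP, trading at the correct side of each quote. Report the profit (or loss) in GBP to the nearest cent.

Best loop GBP → HKD → CNY → GBP:
GBP 10,510,000.00 ÷ 0.10473 (buy HKD at ask) = HKD 100,353,289.41
HKD 100,353,289.41 ÷ 1.0949 (buy CNY at ask) = CNY 91,655,209.98
CNY 91,655,209.98 ÷ 8.5474 (buy GBP at ask) = GBP 10,723,168.45

Net profit: GBP 213,168.45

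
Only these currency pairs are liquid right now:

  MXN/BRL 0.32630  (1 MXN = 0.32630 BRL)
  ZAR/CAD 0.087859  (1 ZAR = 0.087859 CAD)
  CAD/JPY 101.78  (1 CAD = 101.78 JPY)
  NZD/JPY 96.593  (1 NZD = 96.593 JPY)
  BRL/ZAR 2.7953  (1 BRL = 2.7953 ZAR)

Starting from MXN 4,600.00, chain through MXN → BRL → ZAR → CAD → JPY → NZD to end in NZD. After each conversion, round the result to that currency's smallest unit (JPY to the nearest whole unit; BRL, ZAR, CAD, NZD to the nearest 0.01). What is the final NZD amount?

MXN 4,600.00 × 0.32630 = BRL 1,500.98
BRL 1,500.98 × 2.7953 = ZAR 4,195.69
ZAR 4,195.69 × 0.087859 = CAD 368.63
CAD 368.63 × 101.78 = JPY 37,519
JPY 37,519 ÷ 96.593 = NZD 388.42

NZD 388.42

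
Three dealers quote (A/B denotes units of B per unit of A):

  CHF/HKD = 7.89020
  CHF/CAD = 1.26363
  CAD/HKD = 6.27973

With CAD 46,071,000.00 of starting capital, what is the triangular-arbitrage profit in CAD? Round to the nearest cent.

Profitable loop is CAD → HKD → CHF → CAD:
CAD 46,071,000.00 × 6.27973 = HKD 289,313,440.83
HKD 289,313,440.83 ÷ 7.89020 = CHF 36,667,440.73
CHF 36,667,440.73 × 1.26363 = CAD 46,334,078.13
Profit = CAD 46,334,078.13 − CAD 46,071,000.00

Profit: CAD 263,078.13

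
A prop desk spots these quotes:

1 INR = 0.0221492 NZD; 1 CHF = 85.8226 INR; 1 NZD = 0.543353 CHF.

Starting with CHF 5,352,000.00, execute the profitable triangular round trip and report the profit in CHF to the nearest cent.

Profitable loop is CHF → INR → NZD → CHF:
CHF 5,352,000.00 × 85.8226 = INR 459,322,555.20
INR 459,322,555.20 × 0.0221492 = NZD 10,173,627.14
NZD 10,173,627.14 × 0.543353 = CHF 5,527,870.83
Profit = CHF 5,527,870.83 − CHF 5,352,000.00

Profit: CHF 175,870.83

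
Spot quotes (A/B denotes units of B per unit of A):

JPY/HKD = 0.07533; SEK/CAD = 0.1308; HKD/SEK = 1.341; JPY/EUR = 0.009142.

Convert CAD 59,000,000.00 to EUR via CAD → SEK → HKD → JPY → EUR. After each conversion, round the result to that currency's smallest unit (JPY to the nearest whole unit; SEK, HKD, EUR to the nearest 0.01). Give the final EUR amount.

CAD 59,000,000.00 ÷ 0.1308 = SEK 451,070,336.39
SEK 451,070,336.39 ÷ 1.341 = HKD 336,368,632.65
HKD 336,368,632.65 ÷ 0.07533 = JPY 4,465,267,923
JPY 4,465,267,923 × 0.009142 = EUR 40,821,479.35

EUR 40,821,479.35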